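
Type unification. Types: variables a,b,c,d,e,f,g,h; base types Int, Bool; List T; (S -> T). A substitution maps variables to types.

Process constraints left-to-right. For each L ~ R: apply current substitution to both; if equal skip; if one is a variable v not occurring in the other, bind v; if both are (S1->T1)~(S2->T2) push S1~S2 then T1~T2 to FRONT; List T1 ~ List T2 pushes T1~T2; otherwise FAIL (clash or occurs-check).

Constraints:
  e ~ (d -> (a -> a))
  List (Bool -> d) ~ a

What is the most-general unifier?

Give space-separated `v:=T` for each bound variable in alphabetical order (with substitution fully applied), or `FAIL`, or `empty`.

step 1: unify e ~ (d -> (a -> a))  [subst: {-} | 1 pending]
  bind e := (d -> (a -> a))
step 2: unify List (Bool -> d) ~ a  [subst: {e:=(d -> (a -> a))} | 0 pending]
  bind a := List (Bool -> d)

Answer: a:=List (Bool -> d) e:=(d -> (List (Bool -> d) -> List (Bool -> d)))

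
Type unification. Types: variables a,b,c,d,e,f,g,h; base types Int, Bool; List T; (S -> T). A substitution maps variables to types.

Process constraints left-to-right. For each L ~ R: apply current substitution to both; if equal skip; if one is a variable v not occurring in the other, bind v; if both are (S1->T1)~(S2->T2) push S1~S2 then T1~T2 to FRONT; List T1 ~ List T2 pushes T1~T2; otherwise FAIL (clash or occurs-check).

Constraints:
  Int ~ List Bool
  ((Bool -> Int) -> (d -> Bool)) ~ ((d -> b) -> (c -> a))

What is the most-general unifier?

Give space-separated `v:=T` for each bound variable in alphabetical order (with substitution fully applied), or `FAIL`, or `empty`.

Answer: FAIL

Derivation:
step 1: unify Int ~ List Bool  [subst: {-} | 1 pending]
  clash: Int vs List Bool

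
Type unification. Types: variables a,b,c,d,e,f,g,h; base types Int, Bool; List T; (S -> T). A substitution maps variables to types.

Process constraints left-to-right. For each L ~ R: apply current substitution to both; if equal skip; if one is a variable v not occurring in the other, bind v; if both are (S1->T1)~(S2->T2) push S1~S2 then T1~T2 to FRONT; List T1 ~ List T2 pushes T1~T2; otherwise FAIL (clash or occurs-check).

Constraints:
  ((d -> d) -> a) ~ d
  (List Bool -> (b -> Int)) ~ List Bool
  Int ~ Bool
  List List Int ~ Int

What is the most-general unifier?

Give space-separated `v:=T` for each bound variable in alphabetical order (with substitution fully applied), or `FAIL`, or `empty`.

step 1: unify ((d -> d) -> a) ~ d  [subst: {-} | 3 pending]
  occurs-check fail

Answer: FAIL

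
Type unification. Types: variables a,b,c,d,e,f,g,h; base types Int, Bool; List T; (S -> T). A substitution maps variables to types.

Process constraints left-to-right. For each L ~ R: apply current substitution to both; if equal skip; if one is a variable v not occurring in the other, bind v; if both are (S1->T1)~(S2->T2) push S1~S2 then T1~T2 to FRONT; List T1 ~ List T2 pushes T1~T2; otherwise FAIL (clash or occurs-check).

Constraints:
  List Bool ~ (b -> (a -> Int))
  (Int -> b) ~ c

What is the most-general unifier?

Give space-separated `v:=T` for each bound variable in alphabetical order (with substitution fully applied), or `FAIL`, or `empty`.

step 1: unify List Bool ~ (b -> (a -> Int))  [subst: {-} | 1 pending]
  clash: List Bool vs (b -> (a -> Int))

Answer: FAIL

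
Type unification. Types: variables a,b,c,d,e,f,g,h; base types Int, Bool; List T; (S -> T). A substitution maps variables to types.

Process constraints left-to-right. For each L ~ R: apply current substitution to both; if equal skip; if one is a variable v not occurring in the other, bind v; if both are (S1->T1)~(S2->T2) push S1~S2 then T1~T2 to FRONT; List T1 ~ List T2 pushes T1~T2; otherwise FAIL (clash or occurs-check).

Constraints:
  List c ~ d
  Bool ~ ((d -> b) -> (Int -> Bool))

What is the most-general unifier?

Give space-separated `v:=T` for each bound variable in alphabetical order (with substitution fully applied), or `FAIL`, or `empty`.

Answer: FAIL

Derivation:
step 1: unify List c ~ d  [subst: {-} | 1 pending]
  bind d := List c
step 2: unify Bool ~ ((List c -> b) -> (Int -> Bool))  [subst: {d:=List c} | 0 pending]
  clash: Bool vs ((List c -> b) -> (Int -> Bool))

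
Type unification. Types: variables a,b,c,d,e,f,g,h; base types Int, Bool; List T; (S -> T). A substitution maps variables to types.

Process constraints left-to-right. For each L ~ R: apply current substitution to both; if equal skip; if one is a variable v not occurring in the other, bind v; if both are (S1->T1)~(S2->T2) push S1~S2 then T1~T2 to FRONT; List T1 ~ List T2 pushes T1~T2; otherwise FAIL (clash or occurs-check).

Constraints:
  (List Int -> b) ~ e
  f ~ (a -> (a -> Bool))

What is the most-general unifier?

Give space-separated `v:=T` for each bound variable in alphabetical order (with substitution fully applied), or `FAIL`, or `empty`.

Answer: e:=(List Int -> b) f:=(a -> (a -> Bool))

Derivation:
step 1: unify (List Int -> b) ~ e  [subst: {-} | 1 pending]
  bind e := (List Int -> b)
step 2: unify f ~ (a -> (a -> Bool))  [subst: {e:=(List Int -> b)} | 0 pending]
  bind f := (a -> (a -> Bool))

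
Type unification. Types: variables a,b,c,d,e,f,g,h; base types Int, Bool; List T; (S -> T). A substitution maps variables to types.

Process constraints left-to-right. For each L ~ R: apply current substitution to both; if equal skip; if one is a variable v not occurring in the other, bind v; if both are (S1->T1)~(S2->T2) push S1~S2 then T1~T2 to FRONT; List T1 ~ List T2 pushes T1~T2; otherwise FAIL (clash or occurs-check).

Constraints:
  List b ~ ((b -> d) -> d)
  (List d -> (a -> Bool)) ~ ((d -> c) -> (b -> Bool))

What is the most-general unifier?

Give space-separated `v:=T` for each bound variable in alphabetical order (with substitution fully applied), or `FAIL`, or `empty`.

Answer: FAIL

Derivation:
step 1: unify List b ~ ((b -> d) -> d)  [subst: {-} | 1 pending]
  clash: List b vs ((b -> d) -> d)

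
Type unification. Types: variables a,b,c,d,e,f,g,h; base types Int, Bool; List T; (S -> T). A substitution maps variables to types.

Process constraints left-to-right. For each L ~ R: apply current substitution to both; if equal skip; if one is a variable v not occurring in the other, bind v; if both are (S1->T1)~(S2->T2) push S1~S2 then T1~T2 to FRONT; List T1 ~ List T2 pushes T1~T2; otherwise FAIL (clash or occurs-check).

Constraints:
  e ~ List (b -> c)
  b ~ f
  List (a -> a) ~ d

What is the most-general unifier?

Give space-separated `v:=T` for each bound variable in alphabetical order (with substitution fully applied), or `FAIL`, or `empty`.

Answer: b:=f d:=List (a -> a) e:=List (f -> c)

Derivation:
step 1: unify e ~ List (b -> c)  [subst: {-} | 2 pending]
  bind e := List (b -> c)
step 2: unify b ~ f  [subst: {e:=List (b -> c)} | 1 pending]
  bind b := f
step 3: unify List (a -> a) ~ d  [subst: {e:=List (b -> c), b:=f} | 0 pending]
  bind d := List (a -> a)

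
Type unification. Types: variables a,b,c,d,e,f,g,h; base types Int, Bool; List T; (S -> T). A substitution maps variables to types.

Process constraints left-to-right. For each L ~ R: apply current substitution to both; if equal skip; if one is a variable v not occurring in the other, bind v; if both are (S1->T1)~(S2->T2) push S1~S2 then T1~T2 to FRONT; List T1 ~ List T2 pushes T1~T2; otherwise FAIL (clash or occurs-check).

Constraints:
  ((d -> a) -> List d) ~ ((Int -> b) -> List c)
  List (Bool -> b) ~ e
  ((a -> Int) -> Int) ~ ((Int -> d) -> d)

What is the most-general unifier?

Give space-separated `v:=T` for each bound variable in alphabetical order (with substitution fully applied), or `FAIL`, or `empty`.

step 1: unify ((d -> a) -> List d) ~ ((Int -> b) -> List c)  [subst: {-} | 2 pending]
  -> decompose arrow: push (d -> a)~(Int -> b), List d~List c
step 2: unify (d -> a) ~ (Int -> b)  [subst: {-} | 3 pending]
  -> decompose arrow: push d~Int, a~b
step 3: unify d ~ Int  [subst: {-} | 4 pending]
  bind d := Int
step 4: unify a ~ b  [subst: {d:=Int} | 3 pending]
  bind a := b
step 5: unify List Int ~ List c  [subst: {d:=Int, a:=b} | 2 pending]
  -> decompose List: push Int~c
step 6: unify Int ~ c  [subst: {d:=Int, a:=b} | 2 pending]
  bind c := Int
step 7: unify List (Bool -> b) ~ e  [subst: {d:=Int, a:=b, c:=Int} | 1 pending]
  bind e := List (Bool -> b)
step 8: unify ((b -> Int) -> Int) ~ ((Int -> Int) -> Int)  [subst: {d:=Int, a:=b, c:=Int, e:=List (Bool -> b)} | 0 pending]
  -> decompose arrow: push (b -> Int)~(Int -> Int), Int~Int
step 9: unify (b -> Int) ~ (Int -> Int)  [subst: {d:=Int, a:=b, c:=Int, e:=List (Bool -> b)} | 1 pending]
  -> decompose arrow: push b~Int, Int~Int
step 10: unify b ~ Int  [subst: {d:=Int, a:=b, c:=Int, e:=List (Bool -> b)} | 2 pending]
  bind b := Int
step 11: unify Int ~ Int  [subst: {d:=Int, a:=b, c:=Int, e:=List (Bool -> b), b:=Int} | 1 pending]
  -> identical, skip
step 12: unify Int ~ Int  [subst: {d:=Int, a:=b, c:=Int, e:=List (Bool -> b), b:=Int} | 0 pending]
  -> identical, skip

Answer: a:=Int b:=Int c:=Int d:=Int e:=List (Bool -> Int)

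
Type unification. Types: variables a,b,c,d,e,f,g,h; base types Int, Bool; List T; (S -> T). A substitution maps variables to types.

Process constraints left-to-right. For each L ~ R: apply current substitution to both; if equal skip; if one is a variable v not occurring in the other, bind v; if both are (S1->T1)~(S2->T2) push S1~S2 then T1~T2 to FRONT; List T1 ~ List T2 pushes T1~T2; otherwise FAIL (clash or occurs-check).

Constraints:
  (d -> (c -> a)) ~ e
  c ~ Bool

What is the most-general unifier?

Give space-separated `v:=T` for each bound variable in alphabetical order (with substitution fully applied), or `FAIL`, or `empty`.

step 1: unify (d -> (c -> a)) ~ e  [subst: {-} | 1 pending]
  bind e := (d -> (c -> a))
step 2: unify c ~ Bool  [subst: {e:=(d -> (c -> a))} | 0 pending]
  bind c := Bool

Answer: c:=Bool e:=(d -> (Bool -> a))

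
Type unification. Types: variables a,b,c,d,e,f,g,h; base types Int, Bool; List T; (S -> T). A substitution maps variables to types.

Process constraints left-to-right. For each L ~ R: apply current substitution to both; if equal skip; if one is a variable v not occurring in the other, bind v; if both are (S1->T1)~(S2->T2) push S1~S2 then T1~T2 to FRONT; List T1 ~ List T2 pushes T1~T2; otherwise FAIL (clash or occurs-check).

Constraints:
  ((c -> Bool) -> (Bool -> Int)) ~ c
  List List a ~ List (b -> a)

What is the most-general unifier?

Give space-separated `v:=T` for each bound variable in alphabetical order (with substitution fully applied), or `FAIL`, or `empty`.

Answer: FAIL

Derivation:
step 1: unify ((c -> Bool) -> (Bool -> Int)) ~ c  [subst: {-} | 1 pending]
  occurs-check fail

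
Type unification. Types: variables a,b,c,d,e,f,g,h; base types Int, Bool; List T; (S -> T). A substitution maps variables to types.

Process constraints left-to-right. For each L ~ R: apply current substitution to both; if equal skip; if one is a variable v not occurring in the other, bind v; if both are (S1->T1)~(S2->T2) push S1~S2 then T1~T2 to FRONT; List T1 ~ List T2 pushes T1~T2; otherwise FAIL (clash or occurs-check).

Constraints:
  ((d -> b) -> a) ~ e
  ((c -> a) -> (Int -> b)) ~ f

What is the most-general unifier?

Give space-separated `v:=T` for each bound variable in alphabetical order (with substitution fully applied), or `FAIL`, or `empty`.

Answer: e:=((d -> b) -> a) f:=((c -> a) -> (Int -> b))

Derivation:
step 1: unify ((d -> b) -> a) ~ e  [subst: {-} | 1 pending]
  bind e := ((d -> b) -> a)
step 2: unify ((c -> a) -> (Int -> b)) ~ f  [subst: {e:=((d -> b) -> a)} | 0 pending]
  bind f := ((c -> a) -> (Int -> b))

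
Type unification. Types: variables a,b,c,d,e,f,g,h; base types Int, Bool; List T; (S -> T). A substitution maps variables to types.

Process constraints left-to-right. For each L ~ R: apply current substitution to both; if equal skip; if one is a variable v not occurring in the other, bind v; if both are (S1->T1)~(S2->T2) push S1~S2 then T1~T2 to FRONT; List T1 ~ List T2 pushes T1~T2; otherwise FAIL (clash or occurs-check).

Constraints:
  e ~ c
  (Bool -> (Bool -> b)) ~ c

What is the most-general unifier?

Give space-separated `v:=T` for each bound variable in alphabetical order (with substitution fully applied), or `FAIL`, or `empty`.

Answer: c:=(Bool -> (Bool -> b)) e:=(Bool -> (Bool -> b))

Derivation:
step 1: unify e ~ c  [subst: {-} | 1 pending]
  bind e := c
step 2: unify (Bool -> (Bool -> b)) ~ c  [subst: {e:=c} | 0 pending]
  bind c := (Bool -> (Bool -> b))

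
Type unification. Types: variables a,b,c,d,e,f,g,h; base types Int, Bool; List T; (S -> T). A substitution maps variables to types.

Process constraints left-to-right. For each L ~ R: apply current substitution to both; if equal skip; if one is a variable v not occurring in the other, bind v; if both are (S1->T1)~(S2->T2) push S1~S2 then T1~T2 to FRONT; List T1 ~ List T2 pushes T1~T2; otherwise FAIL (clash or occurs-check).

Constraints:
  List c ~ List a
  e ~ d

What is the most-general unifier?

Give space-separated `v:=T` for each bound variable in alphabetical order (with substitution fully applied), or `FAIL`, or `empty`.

step 1: unify List c ~ List a  [subst: {-} | 1 pending]
  -> decompose List: push c~a
step 2: unify c ~ a  [subst: {-} | 1 pending]
  bind c := a
step 3: unify e ~ d  [subst: {c:=a} | 0 pending]
  bind e := d

Answer: c:=a e:=d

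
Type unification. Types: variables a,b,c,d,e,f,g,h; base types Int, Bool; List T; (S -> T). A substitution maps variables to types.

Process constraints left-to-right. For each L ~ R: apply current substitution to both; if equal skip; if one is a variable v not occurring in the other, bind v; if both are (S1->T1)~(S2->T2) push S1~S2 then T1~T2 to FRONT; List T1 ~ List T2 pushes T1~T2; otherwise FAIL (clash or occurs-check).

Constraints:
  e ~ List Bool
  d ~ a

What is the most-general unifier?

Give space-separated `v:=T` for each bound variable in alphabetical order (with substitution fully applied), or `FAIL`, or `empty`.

Answer: d:=a e:=List Bool

Derivation:
step 1: unify e ~ List Bool  [subst: {-} | 1 pending]
  bind e := List Bool
step 2: unify d ~ a  [subst: {e:=List Bool} | 0 pending]
  bind d := a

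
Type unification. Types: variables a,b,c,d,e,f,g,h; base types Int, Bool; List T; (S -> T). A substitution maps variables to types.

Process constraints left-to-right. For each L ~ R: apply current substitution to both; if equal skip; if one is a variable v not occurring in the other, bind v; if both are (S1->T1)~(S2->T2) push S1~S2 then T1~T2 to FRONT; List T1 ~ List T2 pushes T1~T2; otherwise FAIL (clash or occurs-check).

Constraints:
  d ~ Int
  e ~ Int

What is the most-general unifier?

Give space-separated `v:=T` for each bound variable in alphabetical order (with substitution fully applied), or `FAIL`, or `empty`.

step 1: unify d ~ Int  [subst: {-} | 1 pending]
  bind d := Int
step 2: unify e ~ Int  [subst: {d:=Int} | 0 pending]
  bind e := Int

Answer: d:=Int e:=Int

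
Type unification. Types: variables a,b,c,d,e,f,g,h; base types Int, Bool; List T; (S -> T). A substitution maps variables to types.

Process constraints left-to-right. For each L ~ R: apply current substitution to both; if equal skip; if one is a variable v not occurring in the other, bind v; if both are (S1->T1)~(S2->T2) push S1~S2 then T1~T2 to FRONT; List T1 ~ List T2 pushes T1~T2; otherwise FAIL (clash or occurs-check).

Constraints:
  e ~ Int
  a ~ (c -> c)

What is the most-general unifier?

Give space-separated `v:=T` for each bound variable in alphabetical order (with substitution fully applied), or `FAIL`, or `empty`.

step 1: unify e ~ Int  [subst: {-} | 1 pending]
  bind e := Int
step 2: unify a ~ (c -> c)  [subst: {e:=Int} | 0 pending]
  bind a := (c -> c)

Answer: a:=(c -> c) e:=Int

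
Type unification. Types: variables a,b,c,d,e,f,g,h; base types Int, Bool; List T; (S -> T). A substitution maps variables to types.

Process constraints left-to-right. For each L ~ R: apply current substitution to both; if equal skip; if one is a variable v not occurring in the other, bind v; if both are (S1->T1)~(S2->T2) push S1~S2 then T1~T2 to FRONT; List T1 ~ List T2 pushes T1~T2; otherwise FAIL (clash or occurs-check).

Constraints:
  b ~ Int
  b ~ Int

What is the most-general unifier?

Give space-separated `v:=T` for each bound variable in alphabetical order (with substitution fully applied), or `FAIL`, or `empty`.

Answer: b:=Int

Derivation:
step 1: unify b ~ Int  [subst: {-} | 1 pending]
  bind b := Int
step 2: unify Int ~ Int  [subst: {b:=Int} | 0 pending]
  -> identical, skip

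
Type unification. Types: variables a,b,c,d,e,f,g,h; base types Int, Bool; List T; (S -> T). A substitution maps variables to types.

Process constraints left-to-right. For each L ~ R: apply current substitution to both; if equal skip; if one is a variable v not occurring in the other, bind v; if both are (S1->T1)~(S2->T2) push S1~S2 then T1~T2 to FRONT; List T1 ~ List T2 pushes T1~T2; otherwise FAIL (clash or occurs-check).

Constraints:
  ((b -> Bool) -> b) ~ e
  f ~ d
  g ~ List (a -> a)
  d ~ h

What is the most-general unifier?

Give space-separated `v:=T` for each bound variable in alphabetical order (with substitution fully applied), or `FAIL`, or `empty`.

Answer: d:=h e:=((b -> Bool) -> b) f:=h g:=List (a -> a)

Derivation:
step 1: unify ((b -> Bool) -> b) ~ e  [subst: {-} | 3 pending]
  bind e := ((b -> Bool) -> b)
step 2: unify f ~ d  [subst: {e:=((b -> Bool) -> b)} | 2 pending]
  bind f := d
step 3: unify g ~ List (a -> a)  [subst: {e:=((b -> Bool) -> b), f:=d} | 1 pending]
  bind g := List (a -> a)
step 4: unify d ~ h  [subst: {e:=((b -> Bool) -> b), f:=d, g:=List (a -> a)} | 0 pending]
  bind d := h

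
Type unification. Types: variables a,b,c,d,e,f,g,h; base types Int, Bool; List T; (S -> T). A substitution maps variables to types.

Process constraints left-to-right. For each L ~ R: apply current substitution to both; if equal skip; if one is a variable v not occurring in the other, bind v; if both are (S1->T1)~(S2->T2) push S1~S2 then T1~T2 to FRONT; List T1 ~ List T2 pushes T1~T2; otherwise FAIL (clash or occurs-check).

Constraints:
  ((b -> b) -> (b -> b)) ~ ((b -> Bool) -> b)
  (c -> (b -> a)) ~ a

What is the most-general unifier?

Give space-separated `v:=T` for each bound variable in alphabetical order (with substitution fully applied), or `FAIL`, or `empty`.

Answer: FAIL

Derivation:
step 1: unify ((b -> b) -> (b -> b)) ~ ((b -> Bool) -> b)  [subst: {-} | 1 pending]
  -> decompose arrow: push (b -> b)~(b -> Bool), (b -> b)~b
step 2: unify (b -> b) ~ (b -> Bool)  [subst: {-} | 2 pending]
  -> decompose arrow: push b~b, b~Bool
step 3: unify b ~ b  [subst: {-} | 3 pending]
  -> identical, skip
step 4: unify b ~ Bool  [subst: {-} | 2 pending]
  bind b := Bool
step 5: unify (Bool -> Bool) ~ Bool  [subst: {b:=Bool} | 1 pending]
  clash: (Bool -> Bool) vs Bool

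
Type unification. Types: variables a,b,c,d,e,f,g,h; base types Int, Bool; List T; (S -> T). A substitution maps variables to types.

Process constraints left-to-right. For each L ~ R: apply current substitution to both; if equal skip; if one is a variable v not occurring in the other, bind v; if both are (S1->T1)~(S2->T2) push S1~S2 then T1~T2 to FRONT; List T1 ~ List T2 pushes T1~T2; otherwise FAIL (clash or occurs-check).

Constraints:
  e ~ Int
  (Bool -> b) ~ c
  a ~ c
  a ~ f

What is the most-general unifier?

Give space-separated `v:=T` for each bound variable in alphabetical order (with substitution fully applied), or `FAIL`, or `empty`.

step 1: unify e ~ Int  [subst: {-} | 3 pending]
  bind e := Int
step 2: unify (Bool -> b) ~ c  [subst: {e:=Int} | 2 pending]
  bind c := (Bool -> b)
step 3: unify a ~ (Bool -> b)  [subst: {e:=Int, c:=(Bool -> b)} | 1 pending]
  bind a := (Bool -> b)
step 4: unify (Bool -> b) ~ f  [subst: {e:=Int, c:=(Bool -> b), a:=(Bool -> b)} | 0 pending]
  bind f := (Bool -> b)

Answer: a:=(Bool -> b) c:=(Bool -> b) e:=Int f:=(Bool -> b)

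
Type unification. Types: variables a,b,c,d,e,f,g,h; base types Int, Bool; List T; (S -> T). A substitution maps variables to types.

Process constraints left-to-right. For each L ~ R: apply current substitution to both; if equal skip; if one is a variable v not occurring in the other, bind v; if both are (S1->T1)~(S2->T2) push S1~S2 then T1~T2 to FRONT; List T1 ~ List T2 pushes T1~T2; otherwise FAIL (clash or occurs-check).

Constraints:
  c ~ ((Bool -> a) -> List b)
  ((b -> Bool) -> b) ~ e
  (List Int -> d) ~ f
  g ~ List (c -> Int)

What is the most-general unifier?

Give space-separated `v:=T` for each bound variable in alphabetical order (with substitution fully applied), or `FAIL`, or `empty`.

Answer: c:=((Bool -> a) -> List b) e:=((b -> Bool) -> b) f:=(List Int -> d) g:=List (((Bool -> a) -> List b) -> Int)

Derivation:
step 1: unify c ~ ((Bool -> a) -> List b)  [subst: {-} | 3 pending]
  bind c := ((Bool -> a) -> List b)
step 2: unify ((b -> Bool) -> b) ~ e  [subst: {c:=((Bool -> a) -> List b)} | 2 pending]
  bind e := ((b -> Bool) -> b)
step 3: unify (List Int -> d) ~ f  [subst: {c:=((Bool -> a) -> List b), e:=((b -> Bool) -> b)} | 1 pending]
  bind f := (List Int -> d)
step 4: unify g ~ List (((Bool -> a) -> List b) -> Int)  [subst: {c:=((Bool -> a) -> List b), e:=((b -> Bool) -> b), f:=(List Int -> d)} | 0 pending]
  bind g := List (((Bool -> a) -> List b) -> Int)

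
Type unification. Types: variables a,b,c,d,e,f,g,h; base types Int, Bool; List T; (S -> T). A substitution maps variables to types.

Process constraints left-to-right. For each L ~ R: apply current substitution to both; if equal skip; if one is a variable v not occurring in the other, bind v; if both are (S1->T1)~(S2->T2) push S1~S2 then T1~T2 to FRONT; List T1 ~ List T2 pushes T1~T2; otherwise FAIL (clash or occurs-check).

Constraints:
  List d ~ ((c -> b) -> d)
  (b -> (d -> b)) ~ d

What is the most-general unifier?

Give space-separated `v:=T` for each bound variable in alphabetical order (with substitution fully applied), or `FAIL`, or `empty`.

Answer: FAIL

Derivation:
step 1: unify List d ~ ((c -> b) -> d)  [subst: {-} | 1 pending]
  clash: List d vs ((c -> b) -> d)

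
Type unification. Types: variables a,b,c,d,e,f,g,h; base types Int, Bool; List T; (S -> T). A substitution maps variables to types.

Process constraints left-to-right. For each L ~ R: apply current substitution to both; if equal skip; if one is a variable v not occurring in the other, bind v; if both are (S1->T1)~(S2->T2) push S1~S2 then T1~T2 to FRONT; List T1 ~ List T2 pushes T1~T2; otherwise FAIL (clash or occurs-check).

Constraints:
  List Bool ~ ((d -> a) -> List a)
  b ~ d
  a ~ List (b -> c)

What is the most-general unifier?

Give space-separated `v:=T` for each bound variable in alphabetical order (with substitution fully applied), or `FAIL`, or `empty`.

Answer: FAIL

Derivation:
step 1: unify List Bool ~ ((d -> a) -> List a)  [subst: {-} | 2 pending]
  clash: List Bool vs ((d -> a) -> List a)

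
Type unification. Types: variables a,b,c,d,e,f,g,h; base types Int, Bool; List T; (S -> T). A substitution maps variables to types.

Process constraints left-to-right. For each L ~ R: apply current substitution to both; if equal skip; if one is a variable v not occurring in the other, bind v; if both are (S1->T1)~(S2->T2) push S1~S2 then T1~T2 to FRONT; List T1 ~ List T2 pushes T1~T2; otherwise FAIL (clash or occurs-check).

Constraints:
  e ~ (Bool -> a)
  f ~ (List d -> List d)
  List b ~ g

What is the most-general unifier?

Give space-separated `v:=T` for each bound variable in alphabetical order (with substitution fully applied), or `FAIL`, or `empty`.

Answer: e:=(Bool -> a) f:=(List d -> List d) g:=List b

Derivation:
step 1: unify e ~ (Bool -> a)  [subst: {-} | 2 pending]
  bind e := (Bool -> a)
step 2: unify f ~ (List d -> List d)  [subst: {e:=(Bool -> a)} | 1 pending]
  bind f := (List d -> List d)
step 3: unify List b ~ g  [subst: {e:=(Bool -> a), f:=(List d -> List d)} | 0 pending]
  bind g := List b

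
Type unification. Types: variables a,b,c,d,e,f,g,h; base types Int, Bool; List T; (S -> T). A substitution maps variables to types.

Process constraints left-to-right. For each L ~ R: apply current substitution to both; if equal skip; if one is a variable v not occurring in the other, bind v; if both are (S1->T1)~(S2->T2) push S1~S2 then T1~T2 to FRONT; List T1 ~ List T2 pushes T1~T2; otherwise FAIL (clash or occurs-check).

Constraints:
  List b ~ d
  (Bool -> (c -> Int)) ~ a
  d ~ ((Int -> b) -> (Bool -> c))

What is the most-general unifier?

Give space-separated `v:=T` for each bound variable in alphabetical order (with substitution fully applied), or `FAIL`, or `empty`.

step 1: unify List b ~ d  [subst: {-} | 2 pending]
  bind d := List b
step 2: unify (Bool -> (c -> Int)) ~ a  [subst: {d:=List b} | 1 pending]
  bind a := (Bool -> (c -> Int))
step 3: unify List b ~ ((Int -> b) -> (Bool -> c))  [subst: {d:=List b, a:=(Bool -> (c -> Int))} | 0 pending]
  clash: List b vs ((Int -> b) -> (Bool -> c))

Answer: FAIL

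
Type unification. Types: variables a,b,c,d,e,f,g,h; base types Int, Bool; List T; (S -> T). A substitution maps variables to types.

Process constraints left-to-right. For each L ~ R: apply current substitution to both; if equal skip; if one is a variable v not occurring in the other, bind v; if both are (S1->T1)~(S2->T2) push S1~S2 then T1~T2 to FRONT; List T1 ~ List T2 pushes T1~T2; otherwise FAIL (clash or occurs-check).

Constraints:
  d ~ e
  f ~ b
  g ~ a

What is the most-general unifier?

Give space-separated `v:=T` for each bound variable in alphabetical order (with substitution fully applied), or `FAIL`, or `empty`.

Answer: d:=e f:=b g:=a

Derivation:
step 1: unify d ~ e  [subst: {-} | 2 pending]
  bind d := e
step 2: unify f ~ b  [subst: {d:=e} | 1 pending]
  bind f := b
step 3: unify g ~ a  [subst: {d:=e, f:=b} | 0 pending]
  bind g := a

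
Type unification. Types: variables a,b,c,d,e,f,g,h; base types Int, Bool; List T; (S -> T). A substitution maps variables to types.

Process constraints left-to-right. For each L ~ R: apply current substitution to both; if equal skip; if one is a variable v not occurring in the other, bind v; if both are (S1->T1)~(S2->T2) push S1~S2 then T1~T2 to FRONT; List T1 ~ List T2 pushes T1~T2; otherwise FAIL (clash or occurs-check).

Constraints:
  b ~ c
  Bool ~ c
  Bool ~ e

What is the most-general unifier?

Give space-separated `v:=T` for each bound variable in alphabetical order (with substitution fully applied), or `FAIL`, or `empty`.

Answer: b:=Bool c:=Bool e:=Bool

Derivation:
step 1: unify b ~ c  [subst: {-} | 2 pending]
  bind b := c
step 2: unify Bool ~ c  [subst: {b:=c} | 1 pending]
  bind c := Bool
step 3: unify Bool ~ e  [subst: {b:=c, c:=Bool} | 0 pending]
  bind e := Bool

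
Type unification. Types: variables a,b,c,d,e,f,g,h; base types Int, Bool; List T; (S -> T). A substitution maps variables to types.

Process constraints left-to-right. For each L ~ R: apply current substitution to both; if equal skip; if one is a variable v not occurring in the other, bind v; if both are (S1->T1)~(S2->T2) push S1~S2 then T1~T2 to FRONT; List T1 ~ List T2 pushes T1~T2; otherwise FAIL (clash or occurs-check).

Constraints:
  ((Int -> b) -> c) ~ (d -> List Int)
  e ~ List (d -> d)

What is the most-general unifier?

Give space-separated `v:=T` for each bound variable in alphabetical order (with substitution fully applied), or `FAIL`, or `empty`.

Answer: c:=List Int d:=(Int -> b) e:=List ((Int -> b) -> (Int -> b))

Derivation:
step 1: unify ((Int -> b) -> c) ~ (d -> List Int)  [subst: {-} | 1 pending]
  -> decompose arrow: push (Int -> b)~d, c~List Int
step 2: unify (Int -> b) ~ d  [subst: {-} | 2 pending]
  bind d := (Int -> b)
step 3: unify c ~ List Int  [subst: {d:=(Int -> b)} | 1 pending]
  bind c := List Int
step 4: unify e ~ List ((Int -> b) -> (Int -> b))  [subst: {d:=(Int -> b), c:=List Int} | 0 pending]
  bind e := List ((Int -> b) -> (Int -> b))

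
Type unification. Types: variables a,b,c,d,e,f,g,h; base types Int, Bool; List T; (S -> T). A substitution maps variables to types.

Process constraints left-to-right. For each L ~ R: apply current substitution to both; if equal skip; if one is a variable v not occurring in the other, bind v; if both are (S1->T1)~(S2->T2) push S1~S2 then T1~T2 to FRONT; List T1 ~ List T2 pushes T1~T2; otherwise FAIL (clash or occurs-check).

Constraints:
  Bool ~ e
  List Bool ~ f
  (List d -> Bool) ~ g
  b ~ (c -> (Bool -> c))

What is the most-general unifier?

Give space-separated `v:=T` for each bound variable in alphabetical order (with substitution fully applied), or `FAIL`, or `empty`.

Answer: b:=(c -> (Bool -> c)) e:=Bool f:=List Bool g:=(List d -> Bool)

Derivation:
step 1: unify Bool ~ e  [subst: {-} | 3 pending]
  bind e := Bool
step 2: unify List Bool ~ f  [subst: {e:=Bool} | 2 pending]
  bind f := List Bool
step 3: unify (List d -> Bool) ~ g  [subst: {e:=Bool, f:=List Bool} | 1 pending]
  bind g := (List d -> Bool)
step 4: unify b ~ (c -> (Bool -> c))  [subst: {e:=Bool, f:=List Bool, g:=(List d -> Bool)} | 0 pending]
  bind b := (c -> (Bool -> c))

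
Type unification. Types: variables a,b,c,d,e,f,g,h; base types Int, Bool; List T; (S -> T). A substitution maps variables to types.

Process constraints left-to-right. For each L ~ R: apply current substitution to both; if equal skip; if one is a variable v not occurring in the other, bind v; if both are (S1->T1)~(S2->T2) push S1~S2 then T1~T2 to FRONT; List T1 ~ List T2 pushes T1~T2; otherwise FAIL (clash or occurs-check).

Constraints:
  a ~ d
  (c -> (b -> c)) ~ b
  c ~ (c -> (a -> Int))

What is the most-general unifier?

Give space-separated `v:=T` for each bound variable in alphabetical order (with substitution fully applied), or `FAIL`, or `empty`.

Answer: FAIL

Derivation:
step 1: unify a ~ d  [subst: {-} | 2 pending]
  bind a := d
step 2: unify (c -> (b -> c)) ~ b  [subst: {a:=d} | 1 pending]
  occurs-check fail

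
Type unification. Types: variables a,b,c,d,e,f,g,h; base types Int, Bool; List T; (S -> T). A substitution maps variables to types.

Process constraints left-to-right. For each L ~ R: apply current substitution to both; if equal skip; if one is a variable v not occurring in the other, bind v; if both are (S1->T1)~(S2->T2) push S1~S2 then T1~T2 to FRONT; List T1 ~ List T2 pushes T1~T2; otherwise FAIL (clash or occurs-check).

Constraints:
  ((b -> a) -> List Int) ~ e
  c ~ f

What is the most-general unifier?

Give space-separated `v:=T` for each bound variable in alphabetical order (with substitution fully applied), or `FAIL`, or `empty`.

Answer: c:=f e:=((b -> a) -> List Int)

Derivation:
step 1: unify ((b -> a) -> List Int) ~ e  [subst: {-} | 1 pending]
  bind e := ((b -> a) -> List Int)
step 2: unify c ~ f  [subst: {e:=((b -> a) -> List Int)} | 0 pending]
  bind c := f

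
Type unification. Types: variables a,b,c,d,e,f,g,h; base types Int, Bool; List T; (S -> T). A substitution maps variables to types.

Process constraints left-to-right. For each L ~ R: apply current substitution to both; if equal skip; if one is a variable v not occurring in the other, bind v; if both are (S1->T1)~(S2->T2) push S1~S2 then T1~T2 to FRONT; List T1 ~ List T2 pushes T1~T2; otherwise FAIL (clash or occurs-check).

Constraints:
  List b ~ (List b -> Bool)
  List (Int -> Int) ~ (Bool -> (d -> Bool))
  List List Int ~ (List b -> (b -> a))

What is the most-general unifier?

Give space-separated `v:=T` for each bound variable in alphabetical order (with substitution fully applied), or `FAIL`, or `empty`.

step 1: unify List b ~ (List b -> Bool)  [subst: {-} | 2 pending]
  clash: List b vs (List b -> Bool)

Answer: FAIL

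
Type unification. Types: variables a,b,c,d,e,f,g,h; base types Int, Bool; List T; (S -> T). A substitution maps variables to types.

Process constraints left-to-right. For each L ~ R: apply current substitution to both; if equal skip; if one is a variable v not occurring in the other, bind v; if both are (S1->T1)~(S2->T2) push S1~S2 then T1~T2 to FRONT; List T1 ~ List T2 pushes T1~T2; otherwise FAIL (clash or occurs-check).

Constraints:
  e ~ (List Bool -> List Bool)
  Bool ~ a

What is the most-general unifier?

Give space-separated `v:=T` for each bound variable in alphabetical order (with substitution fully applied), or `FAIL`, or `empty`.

Answer: a:=Bool e:=(List Bool -> List Bool)

Derivation:
step 1: unify e ~ (List Bool -> List Bool)  [subst: {-} | 1 pending]
  bind e := (List Bool -> List Bool)
step 2: unify Bool ~ a  [subst: {e:=(List Bool -> List Bool)} | 0 pending]
  bind a := Bool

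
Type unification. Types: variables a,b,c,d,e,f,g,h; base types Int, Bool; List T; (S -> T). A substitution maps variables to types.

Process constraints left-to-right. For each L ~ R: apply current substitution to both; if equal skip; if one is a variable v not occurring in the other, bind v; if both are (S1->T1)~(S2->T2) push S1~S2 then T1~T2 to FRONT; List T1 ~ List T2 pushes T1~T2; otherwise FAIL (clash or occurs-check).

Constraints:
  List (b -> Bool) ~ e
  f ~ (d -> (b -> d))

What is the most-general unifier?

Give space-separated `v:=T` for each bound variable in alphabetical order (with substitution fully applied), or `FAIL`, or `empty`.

Answer: e:=List (b -> Bool) f:=(d -> (b -> d))

Derivation:
step 1: unify List (b -> Bool) ~ e  [subst: {-} | 1 pending]
  bind e := List (b -> Bool)
step 2: unify f ~ (d -> (b -> d))  [subst: {e:=List (b -> Bool)} | 0 pending]
  bind f := (d -> (b -> d))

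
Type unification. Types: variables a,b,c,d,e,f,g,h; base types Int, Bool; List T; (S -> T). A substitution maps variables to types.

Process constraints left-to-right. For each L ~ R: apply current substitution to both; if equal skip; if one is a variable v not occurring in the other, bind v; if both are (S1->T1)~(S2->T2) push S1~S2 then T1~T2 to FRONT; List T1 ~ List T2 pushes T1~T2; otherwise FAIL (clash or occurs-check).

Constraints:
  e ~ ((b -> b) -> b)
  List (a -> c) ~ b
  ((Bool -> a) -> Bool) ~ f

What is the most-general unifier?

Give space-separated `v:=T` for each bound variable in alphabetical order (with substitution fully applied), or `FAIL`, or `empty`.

step 1: unify e ~ ((b -> b) -> b)  [subst: {-} | 2 pending]
  bind e := ((b -> b) -> b)
step 2: unify List (a -> c) ~ b  [subst: {e:=((b -> b) -> b)} | 1 pending]
  bind b := List (a -> c)
step 3: unify ((Bool -> a) -> Bool) ~ f  [subst: {e:=((b -> b) -> b), b:=List (a -> c)} | 0 pending]
  bind f := ((Bool -> a) -> Bool)

Answer: b:=List (a -> c) e:=((List (a -> c) -> List (a -> c)) -> List (a -> c)) f:=((Bool -> a) -> Bool)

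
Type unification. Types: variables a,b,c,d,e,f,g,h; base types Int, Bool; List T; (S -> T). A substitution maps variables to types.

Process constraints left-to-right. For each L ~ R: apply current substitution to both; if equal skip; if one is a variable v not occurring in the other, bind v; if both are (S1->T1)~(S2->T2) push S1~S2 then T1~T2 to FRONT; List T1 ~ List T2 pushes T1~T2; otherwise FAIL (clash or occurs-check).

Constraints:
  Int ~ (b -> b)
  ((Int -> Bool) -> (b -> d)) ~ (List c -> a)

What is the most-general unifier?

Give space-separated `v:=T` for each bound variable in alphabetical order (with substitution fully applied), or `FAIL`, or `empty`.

step 1: unify Int ~ (b -> b)  [subst: {-} | 1 pending]
  clash: Int vs (b -> b)

Answer: FAIL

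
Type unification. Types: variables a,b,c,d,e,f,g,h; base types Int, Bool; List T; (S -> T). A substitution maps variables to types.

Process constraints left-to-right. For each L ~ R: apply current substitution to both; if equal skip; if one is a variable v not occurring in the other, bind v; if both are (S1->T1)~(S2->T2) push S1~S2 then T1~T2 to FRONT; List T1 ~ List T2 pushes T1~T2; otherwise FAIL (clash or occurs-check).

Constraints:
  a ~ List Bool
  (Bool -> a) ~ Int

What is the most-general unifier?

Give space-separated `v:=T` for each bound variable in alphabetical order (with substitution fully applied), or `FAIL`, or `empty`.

step 1: unify a ~ List Bool  [subst: {-} | 1 pending]
  bind a := List Bool
step 2: unify (Bool -> List Bool) ~ Int  [subst: {a:=List Bool} | 0 pending]
  clash: (Bool -> List Bool) vs Int

Answer: FAIL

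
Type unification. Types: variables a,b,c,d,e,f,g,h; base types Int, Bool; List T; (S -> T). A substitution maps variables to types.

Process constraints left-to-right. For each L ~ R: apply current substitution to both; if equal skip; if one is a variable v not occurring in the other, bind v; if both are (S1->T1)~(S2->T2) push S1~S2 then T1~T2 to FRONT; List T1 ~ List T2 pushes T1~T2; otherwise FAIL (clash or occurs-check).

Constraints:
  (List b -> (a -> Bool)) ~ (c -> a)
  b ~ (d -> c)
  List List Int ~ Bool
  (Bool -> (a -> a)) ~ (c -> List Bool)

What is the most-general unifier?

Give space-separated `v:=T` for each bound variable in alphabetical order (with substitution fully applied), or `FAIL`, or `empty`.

step 1: unify (List b -> (a -> Bool)) ~ (c -> a)  [subst: {-} | 3 pending]
  -> decompose arrow: push List b~c, (a -> Bool)~a
step 2: unify List b ~ c  [subst: {-} | 4 pending]
  bind c := List b
step 3: unify (a -> Bool) ~ a  [subst: {c:=List b} | 3 pending]
  occurs-check fail

Answer: FAIL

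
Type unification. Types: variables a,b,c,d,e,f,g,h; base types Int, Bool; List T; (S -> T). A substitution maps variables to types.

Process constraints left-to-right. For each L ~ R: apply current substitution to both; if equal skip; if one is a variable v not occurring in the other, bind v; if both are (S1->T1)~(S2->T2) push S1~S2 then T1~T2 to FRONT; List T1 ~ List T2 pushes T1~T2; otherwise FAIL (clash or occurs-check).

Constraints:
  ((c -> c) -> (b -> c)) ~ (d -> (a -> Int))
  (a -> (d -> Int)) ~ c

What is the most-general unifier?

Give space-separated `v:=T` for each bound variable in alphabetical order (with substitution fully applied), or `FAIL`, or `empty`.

step 1: unify ((c -> c) -> (b -> c)) ~ (d -> (a -> Int))  [subst: {-} | 1 pending]
  -> decompose arrow: push (c -> c)~d, (b -> c)~(a -> Int)
step 2: unify (c -> c) ~ d  [subst: {-} | 2 pending]
  bind d := (c -> c)
step 3: unify (b -> c) ~ (a -> Int)  [subst: {d:=(c -> c)} | 1 pending]
  -> decompose arrow: push b~a, c~Int
step 4: unify b ~ a  [subst: {d:=(c -> c)} | 2 pending]
  bind b := a
step 5: unify c ~ Int  [subst: {d:=(c -> c), b:=a} | 1 pending]
  bind c := Int
step 6: unify (a -> ((Int -> Int) -> Int)) ~ Int  [subst: {d:=(c -> c), b:=a, c:=Int} | 0 pending]
  clash: (a -> ((Int -> Int) -> Int)) vs Int

Answer: FAIL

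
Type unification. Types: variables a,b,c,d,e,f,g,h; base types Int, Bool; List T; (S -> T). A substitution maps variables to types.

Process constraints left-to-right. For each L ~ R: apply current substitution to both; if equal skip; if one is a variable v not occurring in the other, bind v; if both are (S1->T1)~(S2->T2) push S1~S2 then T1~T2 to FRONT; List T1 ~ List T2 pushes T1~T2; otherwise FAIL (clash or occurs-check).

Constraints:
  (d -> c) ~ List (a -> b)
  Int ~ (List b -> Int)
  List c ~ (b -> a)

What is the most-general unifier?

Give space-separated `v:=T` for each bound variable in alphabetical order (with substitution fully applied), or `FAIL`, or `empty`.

step 1: unify (d -> c) ~ List (a -> b)  [subst: {-} | 2 pending]
  clash: (d -> c) vs List (a -> b)

Answer: FAIL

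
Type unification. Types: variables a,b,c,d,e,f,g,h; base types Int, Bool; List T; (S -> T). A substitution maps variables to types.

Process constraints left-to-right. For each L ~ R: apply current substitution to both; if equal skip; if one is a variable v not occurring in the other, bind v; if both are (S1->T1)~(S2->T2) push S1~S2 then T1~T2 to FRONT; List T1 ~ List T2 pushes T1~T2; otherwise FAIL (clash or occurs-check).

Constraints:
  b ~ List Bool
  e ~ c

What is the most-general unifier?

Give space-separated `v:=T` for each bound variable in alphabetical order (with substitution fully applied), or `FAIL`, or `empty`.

step 1: unify b ~ List Bool  [subst: {-} | 1 pending]
  bind b := List Bool
step 2: unify e ~ c  [subst: {b:=List Bool} | 0 pending]
  bind e := c

Answer: b:=List Bool e:=c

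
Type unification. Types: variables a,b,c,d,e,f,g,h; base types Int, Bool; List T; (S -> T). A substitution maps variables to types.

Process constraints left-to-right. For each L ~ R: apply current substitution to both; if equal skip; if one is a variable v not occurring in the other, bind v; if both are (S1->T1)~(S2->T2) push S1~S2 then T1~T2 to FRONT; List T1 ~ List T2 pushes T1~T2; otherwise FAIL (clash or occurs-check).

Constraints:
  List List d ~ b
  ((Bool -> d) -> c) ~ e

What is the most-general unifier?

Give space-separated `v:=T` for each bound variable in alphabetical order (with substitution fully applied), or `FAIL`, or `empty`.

step 1: unify List List d ~ b  [subst: {-} | 1 pending]
  bind b := List List d
step 2: unify ((Bool -> d) -> c) ~ e  [subst: {b:=List List d} | 0 pending]
  bind e := ((Bool -> d) -> c)

Answer: b:=List List d e:=((Bool -> d) -> c)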